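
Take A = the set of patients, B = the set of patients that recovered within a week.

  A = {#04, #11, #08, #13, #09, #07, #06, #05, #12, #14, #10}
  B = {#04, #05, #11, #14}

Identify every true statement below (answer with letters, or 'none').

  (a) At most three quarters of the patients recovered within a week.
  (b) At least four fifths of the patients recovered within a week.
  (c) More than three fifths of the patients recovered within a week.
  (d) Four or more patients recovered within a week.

(a), (d)

|A| = 11, |A ∩ B| = 4, |A ∖ B| = 7.
(a) |A ∩ B| / |A| ≤ 3/4: holds.
(b) |A ∩ B| / |A| ≥ 4/5: fails.
(c) |A ∩ B| / |A| > 3/5: fails.
(d) |A ∩ B| ≥ 4: holds.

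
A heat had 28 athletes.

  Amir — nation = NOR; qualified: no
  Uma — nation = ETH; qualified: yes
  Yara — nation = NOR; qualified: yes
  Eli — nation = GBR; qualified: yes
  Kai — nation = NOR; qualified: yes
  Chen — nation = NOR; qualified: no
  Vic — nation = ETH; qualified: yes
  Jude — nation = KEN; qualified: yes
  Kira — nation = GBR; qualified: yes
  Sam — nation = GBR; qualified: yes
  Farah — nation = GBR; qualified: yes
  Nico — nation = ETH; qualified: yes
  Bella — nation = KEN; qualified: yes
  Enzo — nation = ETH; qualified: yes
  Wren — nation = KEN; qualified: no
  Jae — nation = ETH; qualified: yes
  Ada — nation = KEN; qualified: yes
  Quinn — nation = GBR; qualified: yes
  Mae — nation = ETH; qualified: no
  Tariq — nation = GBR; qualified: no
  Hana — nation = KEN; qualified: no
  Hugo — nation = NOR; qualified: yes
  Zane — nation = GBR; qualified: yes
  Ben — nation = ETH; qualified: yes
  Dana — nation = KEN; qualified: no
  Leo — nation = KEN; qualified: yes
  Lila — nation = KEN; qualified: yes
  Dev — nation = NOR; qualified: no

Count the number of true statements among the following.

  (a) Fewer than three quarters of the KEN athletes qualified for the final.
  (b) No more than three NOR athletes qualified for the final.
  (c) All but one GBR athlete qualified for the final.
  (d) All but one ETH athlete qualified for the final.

(a) KEN: |A| = 8, |A ∩ B| = 5; needs |A ∩ B| / |A| < 3/4 — true.
(b) NOR: |A| = 6, |A ∩ B| = 3; needs |A ∩ B| ≤ 3 — true.
(c) GBR: |A| = 7, |A ∩ B| = 6; needs |A ∖ B| = 1 — true.
(d) ETH: |A| = 7, |A ∩ B| = 6; needs |A ∖ B| = 1 — true.

4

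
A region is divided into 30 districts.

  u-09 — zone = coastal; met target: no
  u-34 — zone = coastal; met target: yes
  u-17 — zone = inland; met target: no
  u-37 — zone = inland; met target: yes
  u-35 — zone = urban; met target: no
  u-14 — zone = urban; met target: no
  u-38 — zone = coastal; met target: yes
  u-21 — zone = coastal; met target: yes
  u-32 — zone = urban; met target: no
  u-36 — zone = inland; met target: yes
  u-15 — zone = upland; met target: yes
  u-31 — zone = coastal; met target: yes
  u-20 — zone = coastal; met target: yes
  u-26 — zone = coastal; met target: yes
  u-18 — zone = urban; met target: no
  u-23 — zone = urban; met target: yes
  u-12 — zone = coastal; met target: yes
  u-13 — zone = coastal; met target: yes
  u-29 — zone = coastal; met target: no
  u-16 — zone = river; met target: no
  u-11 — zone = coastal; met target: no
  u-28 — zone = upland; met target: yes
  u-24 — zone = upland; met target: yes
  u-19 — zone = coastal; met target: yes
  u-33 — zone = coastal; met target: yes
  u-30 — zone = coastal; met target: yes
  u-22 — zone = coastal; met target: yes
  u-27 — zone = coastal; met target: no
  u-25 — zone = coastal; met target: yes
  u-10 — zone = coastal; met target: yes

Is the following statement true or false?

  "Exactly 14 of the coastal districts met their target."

True

'Exactly 14 of the coastal districts met their target' holds iff |A ∩ B| = 14.
|A| = 18, |A ∩ B| = 14, |A ∖ B| = 4.
|A ∩ B| = 14, so the statement is true.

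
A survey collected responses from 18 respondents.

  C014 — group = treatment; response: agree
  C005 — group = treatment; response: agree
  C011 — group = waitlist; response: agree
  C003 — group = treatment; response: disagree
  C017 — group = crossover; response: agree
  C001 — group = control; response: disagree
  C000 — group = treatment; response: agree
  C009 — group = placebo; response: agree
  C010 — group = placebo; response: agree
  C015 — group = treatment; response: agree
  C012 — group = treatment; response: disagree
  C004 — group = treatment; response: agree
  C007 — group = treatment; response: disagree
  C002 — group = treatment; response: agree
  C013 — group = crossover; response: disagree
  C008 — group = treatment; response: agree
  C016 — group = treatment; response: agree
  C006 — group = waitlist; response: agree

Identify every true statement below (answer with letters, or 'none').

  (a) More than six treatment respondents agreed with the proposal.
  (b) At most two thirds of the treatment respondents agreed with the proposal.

|A| = 11, |A ∩ B| = 8, |A ∖ B| = 3.
(a) |A ∩ B| > 6: holds.
(b) |A ∩ B| / |A| ≤ 2/3: fails.

(a)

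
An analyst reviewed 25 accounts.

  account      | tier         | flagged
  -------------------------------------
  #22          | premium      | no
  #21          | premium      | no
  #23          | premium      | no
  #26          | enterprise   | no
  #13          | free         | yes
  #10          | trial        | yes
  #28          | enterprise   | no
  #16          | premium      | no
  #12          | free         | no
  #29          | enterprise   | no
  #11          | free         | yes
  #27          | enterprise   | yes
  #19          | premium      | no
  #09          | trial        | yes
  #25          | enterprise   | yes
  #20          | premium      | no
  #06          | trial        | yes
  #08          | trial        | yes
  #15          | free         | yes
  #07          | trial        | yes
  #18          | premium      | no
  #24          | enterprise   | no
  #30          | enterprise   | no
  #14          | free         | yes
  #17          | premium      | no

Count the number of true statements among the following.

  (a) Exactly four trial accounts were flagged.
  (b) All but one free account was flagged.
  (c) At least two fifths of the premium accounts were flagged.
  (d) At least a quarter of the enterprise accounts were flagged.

(a) trial: |A| = 5, |A ∩ B| = 5; needs |A ∩ B| = 4 — false.
(b) free: |A| = 5, |A ∩ B| = 4; needs |A ∖ B| = 1 — true.
(c) premium: |A| = 8, |A ∩ B| = 0; needs |A ∩ B| / |A| ≥ 2/5 — false.
(d) enterprise: |A| = 7, |A ∩ B| = 2; needs |A ∩ B| / |A| ≥ 1/4 — true.

2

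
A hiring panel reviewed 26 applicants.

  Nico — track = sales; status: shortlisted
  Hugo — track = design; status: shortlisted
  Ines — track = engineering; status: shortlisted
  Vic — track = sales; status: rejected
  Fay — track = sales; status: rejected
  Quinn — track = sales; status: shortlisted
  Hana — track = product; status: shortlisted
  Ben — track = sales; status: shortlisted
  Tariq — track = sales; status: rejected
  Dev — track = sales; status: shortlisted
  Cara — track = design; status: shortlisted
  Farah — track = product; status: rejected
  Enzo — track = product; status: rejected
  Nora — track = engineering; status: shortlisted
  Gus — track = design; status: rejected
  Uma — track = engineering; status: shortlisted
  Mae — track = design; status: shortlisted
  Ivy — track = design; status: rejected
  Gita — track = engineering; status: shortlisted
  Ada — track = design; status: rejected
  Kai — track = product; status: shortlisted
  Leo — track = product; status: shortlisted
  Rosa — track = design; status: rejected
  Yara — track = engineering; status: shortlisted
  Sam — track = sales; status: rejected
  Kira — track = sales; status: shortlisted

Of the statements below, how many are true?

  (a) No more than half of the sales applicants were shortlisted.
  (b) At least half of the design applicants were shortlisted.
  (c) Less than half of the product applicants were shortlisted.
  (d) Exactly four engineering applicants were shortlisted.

0

(a) sales: |A| = 9, |A ∩ B| = 5; needs |A ∩ B| ≤ |A ∖ B| — false.
(b) design: |A| = 7, |A ∩ B| = 3; needs |A ∩ B| ≥ |A ∖ B| — false.
(c) product: |A| = 5, |A ∩ B| = 3; needs |A ∩ B| < |A ∖ B| — false.
(d) engineering: |A| = 5, |A ∩ B| = 5; needs |A ∩ B| = 4 — false.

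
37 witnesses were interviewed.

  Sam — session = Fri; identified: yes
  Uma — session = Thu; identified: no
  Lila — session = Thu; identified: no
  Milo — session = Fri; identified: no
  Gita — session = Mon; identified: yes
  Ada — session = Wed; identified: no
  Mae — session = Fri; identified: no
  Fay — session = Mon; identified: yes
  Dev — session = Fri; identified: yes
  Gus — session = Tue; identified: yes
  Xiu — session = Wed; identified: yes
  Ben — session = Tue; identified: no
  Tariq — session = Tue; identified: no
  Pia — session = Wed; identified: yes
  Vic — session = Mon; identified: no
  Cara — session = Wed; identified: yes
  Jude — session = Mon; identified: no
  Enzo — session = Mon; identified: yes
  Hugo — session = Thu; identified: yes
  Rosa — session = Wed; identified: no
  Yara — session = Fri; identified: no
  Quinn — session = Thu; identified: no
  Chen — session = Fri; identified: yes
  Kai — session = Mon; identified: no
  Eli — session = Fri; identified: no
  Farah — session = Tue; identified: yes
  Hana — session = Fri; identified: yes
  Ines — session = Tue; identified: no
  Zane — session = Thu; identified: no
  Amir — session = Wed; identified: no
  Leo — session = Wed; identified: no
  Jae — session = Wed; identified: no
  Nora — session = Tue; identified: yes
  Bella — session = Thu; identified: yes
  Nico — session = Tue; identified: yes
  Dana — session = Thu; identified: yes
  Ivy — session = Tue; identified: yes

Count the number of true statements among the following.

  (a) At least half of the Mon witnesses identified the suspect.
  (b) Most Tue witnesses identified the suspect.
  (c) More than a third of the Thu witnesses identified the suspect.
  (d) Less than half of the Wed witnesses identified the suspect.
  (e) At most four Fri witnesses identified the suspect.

5

(a) Mon: |A| = 6, |A ∩ B| = 3; needs |A ∩ B| ≥ |A ∖ B| — true.
(b) Tue: |A| = 8, |A ∩ B| = 5; needs |A ∩ B| > |A ∖ B| — true.
(c) Thu: |A| = 7, |A ∩ B| = 3; needs |A ∩ B| / |A| > 1/3 — true.
(d) Wed: |A| = 8, |A ∩ B| = 3; needs |A ∩ B| < |A ∖ B| — true.
(e) Fri: |A| = 8, |A ∩ B| = 4; needs |A ∩ B| ≤ 4 — true.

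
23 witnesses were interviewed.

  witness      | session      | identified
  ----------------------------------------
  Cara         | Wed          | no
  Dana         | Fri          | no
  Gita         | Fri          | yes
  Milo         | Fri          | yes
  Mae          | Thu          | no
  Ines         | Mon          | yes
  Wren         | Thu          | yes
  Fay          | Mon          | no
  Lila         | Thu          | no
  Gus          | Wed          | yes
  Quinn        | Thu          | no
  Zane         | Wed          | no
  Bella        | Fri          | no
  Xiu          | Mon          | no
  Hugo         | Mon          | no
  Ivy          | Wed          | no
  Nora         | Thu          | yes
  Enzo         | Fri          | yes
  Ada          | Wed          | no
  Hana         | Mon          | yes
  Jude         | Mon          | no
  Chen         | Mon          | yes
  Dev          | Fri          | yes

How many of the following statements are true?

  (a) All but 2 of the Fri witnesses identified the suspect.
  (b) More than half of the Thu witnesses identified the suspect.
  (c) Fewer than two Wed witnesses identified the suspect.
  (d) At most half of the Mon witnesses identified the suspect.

(a) Fri: |A| = 6, |A ∩ B| = 4; needs |A ∖ B| = 2 — true.
(b) Thu: |A| = 5, |A ∩ B| = 2; needs |A ∩ B| > |A ∖ B| — false.
(c) Wed: |A| = 5, |A ∩ B| = 1; needs |A ∩ B| < 2 — true.
(d) Mon: |A| = 7, |A ∩ B| = 3; needs |A ∩ B| ≤ |A ∖ B| — true.

3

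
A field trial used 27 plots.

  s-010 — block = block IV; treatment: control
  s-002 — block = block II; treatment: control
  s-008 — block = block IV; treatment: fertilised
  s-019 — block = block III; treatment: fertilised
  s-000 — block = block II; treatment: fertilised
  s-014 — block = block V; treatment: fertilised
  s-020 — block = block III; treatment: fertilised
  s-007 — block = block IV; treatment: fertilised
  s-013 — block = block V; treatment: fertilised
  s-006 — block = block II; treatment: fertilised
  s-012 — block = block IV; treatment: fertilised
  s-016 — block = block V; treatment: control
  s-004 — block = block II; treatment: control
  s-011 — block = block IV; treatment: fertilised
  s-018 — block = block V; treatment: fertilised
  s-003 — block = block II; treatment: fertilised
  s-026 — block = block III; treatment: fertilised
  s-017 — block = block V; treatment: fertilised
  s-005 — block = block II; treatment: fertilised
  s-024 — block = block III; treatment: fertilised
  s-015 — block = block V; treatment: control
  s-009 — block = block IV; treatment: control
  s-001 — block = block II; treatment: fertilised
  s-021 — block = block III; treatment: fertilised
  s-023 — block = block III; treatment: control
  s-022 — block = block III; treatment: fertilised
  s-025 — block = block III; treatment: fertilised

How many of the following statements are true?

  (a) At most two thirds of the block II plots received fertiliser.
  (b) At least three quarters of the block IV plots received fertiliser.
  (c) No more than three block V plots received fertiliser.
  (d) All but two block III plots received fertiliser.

(a) block II: |A| = 7, |A ∩ B| = 5; needs |A ∩ B| / |A| ≤ 2/3 — false.
(b) block IV: |A| = 6, |A ∩ B| = 4; needs |A ∩ B| / |A| ≥ 3/4 — false.
(c) block V: |A| = 6, |A ∩ B| = 4; needs |A ∩ B| ≤ 3 — false.
(d) block III: |A| = 8, |A ∩ B| = 7; needs |A ∖ B| = 2 — false.

0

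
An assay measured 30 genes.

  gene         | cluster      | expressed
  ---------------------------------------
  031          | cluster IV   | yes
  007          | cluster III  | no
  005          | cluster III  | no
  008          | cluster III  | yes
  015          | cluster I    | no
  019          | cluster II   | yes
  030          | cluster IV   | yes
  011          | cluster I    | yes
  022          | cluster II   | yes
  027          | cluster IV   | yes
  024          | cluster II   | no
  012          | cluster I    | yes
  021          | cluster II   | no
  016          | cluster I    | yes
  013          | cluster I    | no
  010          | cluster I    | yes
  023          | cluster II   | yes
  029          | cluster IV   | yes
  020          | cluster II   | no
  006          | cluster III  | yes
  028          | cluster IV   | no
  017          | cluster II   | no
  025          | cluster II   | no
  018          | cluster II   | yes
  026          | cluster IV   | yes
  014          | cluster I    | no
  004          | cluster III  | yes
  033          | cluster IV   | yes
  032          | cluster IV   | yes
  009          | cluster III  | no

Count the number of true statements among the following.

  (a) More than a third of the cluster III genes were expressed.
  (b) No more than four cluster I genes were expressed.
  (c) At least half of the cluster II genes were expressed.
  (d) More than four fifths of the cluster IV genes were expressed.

3

(a) cluster III: |A| = 6, |A ∩ B| = 3; needs |A ∩ B| / |A| > 1/3 — true.
(b) cluster I: |A| = 7, |A ∩ B| = 4; needs |A ∩ B| ≤ 4 — true.
(c) cluster II: |A| = 9, |A ∩ B| = 4; needs |A ∩ B| ≥ |A ∖ B| — false.
(d) cluster IV: |A| = 8, |A ∩ B| = 7; needs |A ∩ B| / |A| > 4/5 — true.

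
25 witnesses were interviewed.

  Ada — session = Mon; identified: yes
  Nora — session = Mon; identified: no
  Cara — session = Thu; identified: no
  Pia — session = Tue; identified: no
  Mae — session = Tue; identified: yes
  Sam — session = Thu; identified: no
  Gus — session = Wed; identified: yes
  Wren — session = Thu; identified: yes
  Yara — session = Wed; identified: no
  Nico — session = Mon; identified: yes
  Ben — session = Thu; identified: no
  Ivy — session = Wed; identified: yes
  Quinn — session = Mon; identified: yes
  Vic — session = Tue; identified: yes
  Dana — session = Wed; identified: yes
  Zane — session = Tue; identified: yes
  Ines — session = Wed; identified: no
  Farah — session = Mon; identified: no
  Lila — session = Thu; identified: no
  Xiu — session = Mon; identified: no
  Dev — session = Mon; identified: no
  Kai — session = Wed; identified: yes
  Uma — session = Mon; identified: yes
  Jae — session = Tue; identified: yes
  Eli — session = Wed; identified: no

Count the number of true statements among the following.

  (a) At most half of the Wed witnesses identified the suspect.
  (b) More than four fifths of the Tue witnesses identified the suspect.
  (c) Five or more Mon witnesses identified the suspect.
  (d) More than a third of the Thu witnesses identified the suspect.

0

(a) Wed: |A| = 7, |A ∩ B| = 4; needs |A ∩ B| ≤ |A ∖ B| — false.
(b) Tue: |A| = 5, |A ∩ B| = 4; needs |A ∩ B| / |A| > 4/5 — false.
(c) Mon: |A| = 8, |A ∩ B| = 4; needs |A ∩ B| ≥ 5 — false.
(d) Thu: |A| = 5, |A ∩ B| = 1; needs |A ∩ B| / |A| > 1/3 — false.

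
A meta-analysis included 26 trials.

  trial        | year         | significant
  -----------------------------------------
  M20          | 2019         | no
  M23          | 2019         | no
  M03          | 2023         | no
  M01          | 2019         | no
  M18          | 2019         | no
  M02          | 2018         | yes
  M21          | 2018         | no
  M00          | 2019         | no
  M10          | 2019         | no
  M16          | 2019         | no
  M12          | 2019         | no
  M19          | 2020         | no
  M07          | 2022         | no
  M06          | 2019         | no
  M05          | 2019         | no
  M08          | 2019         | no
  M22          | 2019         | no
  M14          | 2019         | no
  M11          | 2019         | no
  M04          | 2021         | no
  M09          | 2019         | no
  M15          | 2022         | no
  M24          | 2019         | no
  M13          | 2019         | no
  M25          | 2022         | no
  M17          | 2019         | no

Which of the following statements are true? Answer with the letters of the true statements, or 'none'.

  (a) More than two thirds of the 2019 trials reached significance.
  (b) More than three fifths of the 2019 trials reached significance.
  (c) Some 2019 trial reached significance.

|A| = 18, |A ∩ B| = 0, |A ∖ B| = 18.
(a) |A ∩ B| / |A| > 2/3: fails.
(b) |A ∩ B| / |A| > 3/5: fails.
(c) A ∩ B ≠ ∅ (|A ∩ B| ≥ 1): fails.

none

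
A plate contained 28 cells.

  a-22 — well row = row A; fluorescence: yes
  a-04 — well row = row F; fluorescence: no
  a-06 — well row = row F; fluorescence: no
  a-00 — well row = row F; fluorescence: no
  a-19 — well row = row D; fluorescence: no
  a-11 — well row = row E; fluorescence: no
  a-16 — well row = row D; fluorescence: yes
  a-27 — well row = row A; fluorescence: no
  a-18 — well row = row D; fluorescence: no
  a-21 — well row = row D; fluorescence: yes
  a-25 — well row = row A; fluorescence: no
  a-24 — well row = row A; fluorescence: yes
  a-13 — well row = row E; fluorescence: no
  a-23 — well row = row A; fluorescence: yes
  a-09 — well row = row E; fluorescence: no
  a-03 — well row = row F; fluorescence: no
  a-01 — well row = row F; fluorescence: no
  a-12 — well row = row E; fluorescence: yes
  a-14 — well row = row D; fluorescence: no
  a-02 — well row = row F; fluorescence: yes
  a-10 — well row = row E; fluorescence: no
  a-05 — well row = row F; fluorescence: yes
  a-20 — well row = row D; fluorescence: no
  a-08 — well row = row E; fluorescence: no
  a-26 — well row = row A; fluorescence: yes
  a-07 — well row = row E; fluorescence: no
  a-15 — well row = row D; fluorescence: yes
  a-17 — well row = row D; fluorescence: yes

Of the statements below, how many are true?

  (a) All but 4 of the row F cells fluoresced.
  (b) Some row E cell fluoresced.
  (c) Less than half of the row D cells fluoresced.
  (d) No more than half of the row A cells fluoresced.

(a) row F: |A| = 7, |A ∩ B| = 2; needs |A ∖ B| = 4 — false.
(b) row E: |A| = 7, |A ∩ B| = 1; needs A ∩ B ≠ ∅ (|A ∩ B| ≥ 1) — true.
(c) row D: |A| = 8, |A ∩ B| = 4; needs |A ∩ B| < |A ∖ B| — false.
(d) row A: |A| = 6, |A ∩ B| = 4; needs |A ∩ B| ≤ |A ∖ B| — false.

1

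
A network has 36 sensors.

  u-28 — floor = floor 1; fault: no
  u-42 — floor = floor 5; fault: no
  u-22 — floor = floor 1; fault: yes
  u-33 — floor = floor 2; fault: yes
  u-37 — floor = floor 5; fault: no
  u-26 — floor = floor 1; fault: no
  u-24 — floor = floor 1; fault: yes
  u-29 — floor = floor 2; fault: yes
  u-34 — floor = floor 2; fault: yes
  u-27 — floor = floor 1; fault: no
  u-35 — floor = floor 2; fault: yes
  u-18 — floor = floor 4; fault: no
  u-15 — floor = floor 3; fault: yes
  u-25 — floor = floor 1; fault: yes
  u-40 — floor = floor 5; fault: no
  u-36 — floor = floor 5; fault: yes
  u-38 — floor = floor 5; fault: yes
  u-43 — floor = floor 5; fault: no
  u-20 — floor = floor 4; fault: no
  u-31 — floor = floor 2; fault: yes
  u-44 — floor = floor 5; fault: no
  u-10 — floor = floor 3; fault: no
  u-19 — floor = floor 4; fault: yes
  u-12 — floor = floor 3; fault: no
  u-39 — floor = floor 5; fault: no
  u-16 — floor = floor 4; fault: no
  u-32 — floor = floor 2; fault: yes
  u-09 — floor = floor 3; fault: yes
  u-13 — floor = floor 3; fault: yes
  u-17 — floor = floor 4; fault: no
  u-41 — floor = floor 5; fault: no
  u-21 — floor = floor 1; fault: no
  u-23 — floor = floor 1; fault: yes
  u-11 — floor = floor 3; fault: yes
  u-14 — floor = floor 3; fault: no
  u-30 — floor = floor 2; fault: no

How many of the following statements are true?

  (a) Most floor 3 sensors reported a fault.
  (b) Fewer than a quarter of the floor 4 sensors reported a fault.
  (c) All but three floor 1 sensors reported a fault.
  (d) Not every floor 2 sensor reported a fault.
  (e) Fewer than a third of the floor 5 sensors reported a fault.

(a) floor 3: |A| = 7, |A ∩ B| = 4; needs |A ∩ B| > |A ∖ B| — true.
(b) floor 4: |A| = 5, |A ∩ B| = 1; needs |A ∩ B| / |A| < 1/4 — true.
(c) floor 1: |A| = 8, |A ∩ B| = 4; needs |A ∖ B| = 3 — false.
(d) floor 2: |A| = 7, |A ∩ B| = 6; needs A ⊄ B (|A ∖ B| ≥ 1) — true.
(e) floor 5: |A| = 9, |A ∩ B| = 2; needs |A ∩ B| / |A| < 1/3 — true.

4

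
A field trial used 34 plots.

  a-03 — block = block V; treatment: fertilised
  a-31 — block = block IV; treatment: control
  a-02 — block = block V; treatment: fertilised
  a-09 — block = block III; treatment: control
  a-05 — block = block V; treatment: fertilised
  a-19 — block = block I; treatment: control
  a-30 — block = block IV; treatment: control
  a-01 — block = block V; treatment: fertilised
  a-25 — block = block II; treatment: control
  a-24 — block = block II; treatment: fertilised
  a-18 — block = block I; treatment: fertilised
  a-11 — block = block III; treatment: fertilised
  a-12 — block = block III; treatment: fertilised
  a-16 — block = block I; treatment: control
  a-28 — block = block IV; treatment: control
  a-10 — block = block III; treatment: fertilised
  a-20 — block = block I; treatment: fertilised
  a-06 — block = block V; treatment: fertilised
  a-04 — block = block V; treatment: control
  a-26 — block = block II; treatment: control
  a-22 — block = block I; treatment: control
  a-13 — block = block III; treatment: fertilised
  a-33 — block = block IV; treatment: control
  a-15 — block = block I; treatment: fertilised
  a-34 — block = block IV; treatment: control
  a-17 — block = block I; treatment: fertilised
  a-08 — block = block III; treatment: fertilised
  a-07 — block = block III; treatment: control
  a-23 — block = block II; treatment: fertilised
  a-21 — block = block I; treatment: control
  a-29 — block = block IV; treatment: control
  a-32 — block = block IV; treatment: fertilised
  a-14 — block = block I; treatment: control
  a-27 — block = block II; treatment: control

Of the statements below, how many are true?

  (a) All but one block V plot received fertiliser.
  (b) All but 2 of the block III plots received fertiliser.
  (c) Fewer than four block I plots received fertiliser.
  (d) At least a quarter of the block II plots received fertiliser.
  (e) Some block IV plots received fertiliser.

4

(a) block V: |A| = 6, |A ∩ B| = 5; needs |A ∖ B| = 1 — true.
(b) block III: |A| = 7, |A ∩ B| = 5; needs |A ∖ B| = 2 — true.
(c) block I: |A| = 9, |A ∩ B| = 4; needs |A ∩ B| < 4 — false.
(d) block II: |A| = 5, |A ∩ B| = 2; needs |A ∩ B| / |A| ≥ 1/4 — true.
(e) block IV: |A| = 7, |A ∩ B| = 1; needs A ∩ B ≠ ∅ (|A ∩ B| ≥ 1) — true.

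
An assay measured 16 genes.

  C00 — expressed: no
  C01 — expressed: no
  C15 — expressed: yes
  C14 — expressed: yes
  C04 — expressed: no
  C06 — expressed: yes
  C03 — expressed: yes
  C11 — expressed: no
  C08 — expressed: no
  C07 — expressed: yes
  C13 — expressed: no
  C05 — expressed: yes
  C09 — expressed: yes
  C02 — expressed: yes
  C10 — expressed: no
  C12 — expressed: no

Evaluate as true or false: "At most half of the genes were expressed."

'At most half of the genes were expressed' holds iff |A ∩ B| ≤ |A ∖ B|.
|A| = 16, |A ∩ B| = 8, |A ∖ B| = 8.
8 = 8, so the statement is true.

True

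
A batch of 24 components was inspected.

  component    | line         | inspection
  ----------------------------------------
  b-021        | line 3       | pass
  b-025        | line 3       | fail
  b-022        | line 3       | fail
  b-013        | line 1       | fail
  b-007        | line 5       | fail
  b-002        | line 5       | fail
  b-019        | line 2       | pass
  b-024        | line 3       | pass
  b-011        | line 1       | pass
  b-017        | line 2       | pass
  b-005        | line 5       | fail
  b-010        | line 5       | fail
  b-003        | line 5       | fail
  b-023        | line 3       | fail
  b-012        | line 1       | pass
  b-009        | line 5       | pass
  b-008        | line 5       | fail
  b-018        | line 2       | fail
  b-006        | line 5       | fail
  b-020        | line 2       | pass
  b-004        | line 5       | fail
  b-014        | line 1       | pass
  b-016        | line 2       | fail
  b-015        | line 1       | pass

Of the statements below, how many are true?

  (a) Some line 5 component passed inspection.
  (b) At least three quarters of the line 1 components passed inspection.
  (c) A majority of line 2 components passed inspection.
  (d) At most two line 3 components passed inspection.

(a) line 5: |A| = 9, |A ∩ B| = 1; needs A ∩ B ≠ ∅ (|A ∩ B| ≥ 1) — true.
(b) line 1: |A| = 5, |A ∩ B| = 4; needs |A ∩ B| / |A| ≥ 3/4 — true.
(c) line 2: |A| = 5, |A ∩ B| = 3; needs |A ∩ B| > |A ∖ B| — true.
(d) line 3: |A| = 5, |A ∩ B| = 2; needs |A ∩ B| ≤ 2 — true.

4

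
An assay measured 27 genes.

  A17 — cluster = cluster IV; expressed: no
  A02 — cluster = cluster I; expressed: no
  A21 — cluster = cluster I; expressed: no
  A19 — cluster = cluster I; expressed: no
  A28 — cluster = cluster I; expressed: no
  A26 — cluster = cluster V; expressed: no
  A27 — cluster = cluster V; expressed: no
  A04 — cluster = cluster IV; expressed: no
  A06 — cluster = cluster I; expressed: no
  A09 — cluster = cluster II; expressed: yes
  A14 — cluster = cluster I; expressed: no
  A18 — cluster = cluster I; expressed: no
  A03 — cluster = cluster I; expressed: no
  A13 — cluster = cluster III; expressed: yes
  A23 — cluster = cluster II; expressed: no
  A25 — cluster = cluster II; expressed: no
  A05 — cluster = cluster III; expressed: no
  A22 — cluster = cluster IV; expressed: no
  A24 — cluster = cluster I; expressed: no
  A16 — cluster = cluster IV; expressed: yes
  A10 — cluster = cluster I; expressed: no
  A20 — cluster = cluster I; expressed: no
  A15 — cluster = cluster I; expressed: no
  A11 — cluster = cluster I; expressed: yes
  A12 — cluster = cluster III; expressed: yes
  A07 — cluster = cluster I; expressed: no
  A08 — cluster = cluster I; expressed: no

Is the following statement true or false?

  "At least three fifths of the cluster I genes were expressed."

False

'At least three fifths of the cluster I genes were expressed' holds iff |A ∩ B| / |A| ≥ 3/5.
|A| = 15, |A ∩ B| = 1, |A ∖ B| = 14.
|A ∩ B|/|A| = 1/15, so the statement is false.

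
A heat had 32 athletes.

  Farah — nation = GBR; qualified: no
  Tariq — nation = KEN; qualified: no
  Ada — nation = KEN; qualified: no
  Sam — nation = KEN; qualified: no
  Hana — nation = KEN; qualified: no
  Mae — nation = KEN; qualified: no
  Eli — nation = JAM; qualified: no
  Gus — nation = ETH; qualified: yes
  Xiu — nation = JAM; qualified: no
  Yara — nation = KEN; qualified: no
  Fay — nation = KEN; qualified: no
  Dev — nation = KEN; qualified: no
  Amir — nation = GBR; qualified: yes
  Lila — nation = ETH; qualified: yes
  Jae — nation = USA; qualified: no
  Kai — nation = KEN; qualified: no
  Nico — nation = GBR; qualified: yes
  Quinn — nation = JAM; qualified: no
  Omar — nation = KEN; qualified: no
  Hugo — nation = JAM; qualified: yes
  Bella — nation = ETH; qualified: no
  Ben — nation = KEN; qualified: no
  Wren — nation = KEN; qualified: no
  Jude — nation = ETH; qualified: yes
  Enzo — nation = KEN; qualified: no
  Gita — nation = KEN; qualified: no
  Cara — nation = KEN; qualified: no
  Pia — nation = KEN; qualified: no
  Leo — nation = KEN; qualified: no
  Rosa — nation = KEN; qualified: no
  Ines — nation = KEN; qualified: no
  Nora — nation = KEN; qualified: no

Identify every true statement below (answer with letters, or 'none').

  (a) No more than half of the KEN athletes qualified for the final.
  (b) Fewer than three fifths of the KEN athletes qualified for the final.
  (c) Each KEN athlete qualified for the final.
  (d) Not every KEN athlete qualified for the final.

|A| = 20, |A ∩ B| = 0, |A ∖ B| = 20.
(a) |A ∩ B| ≤ |A ∖ B|: holds.
(b) |A ∩ B| / |A| < 3/5: holds.
(c) A ⊆ B, i.e. every element of A is in B (|A ∖ B| = 0): fails.
(d) A ⊄ B (|A ∖ B| ≥ 1): holds.

(a), (b), (d)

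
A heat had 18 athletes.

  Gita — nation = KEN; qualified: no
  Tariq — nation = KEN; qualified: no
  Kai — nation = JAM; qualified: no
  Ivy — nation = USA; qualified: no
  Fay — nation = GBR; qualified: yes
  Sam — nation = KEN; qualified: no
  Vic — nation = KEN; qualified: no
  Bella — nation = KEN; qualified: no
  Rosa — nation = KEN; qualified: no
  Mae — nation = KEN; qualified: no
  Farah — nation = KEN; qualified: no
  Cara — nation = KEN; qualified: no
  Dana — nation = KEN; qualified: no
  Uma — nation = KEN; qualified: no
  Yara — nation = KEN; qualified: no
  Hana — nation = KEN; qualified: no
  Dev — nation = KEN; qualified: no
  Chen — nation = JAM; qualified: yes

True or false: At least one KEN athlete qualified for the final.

False

'At least one KEN athlete qualified for the final' holds iff A ∩ B ≠ ∅ (|A ∩ B| ≥ 1).
A (the restrictor) = {Gita, Tariq, Sam, Vic, Bella, Rosa, Mae, Farah, Cara, Dana, Uma, Yara, Hana, Dev}, |A| = 14.
A ∩ B = {}, so |A ∩ B| = 0.
So the statement is false.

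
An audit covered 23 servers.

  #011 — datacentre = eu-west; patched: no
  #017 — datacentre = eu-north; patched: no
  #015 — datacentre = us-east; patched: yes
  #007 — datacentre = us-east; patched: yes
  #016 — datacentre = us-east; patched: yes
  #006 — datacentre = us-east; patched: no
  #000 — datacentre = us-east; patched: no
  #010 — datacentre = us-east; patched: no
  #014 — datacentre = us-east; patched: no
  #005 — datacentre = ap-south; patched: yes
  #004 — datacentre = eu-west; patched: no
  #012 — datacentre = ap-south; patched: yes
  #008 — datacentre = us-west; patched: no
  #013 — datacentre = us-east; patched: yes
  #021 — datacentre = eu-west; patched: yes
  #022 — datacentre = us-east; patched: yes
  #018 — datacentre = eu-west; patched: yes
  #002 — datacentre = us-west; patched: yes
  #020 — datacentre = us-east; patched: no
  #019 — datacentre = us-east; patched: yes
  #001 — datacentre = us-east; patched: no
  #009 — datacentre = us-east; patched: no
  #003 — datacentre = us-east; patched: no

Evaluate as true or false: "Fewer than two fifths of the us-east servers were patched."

False

Truth condition: |A ∩ B| / |A| < 2/5.
A (the restrictor) = {#015, #007, #016, #006, #000, #010, #014, #013, #022, #020, #019, #001, #009, #003}, |A| = 14.
A ∩ B = {#015, #007, #016, #013, #022, #019}, so |A ∩ B| = 6.
A ∖ B = {#006, #000, #010, #014, #020, #001, #009, #003}, so |A ∖ B| = 8.
|A ∩ B|/|A| = 6/14, so the statement is false.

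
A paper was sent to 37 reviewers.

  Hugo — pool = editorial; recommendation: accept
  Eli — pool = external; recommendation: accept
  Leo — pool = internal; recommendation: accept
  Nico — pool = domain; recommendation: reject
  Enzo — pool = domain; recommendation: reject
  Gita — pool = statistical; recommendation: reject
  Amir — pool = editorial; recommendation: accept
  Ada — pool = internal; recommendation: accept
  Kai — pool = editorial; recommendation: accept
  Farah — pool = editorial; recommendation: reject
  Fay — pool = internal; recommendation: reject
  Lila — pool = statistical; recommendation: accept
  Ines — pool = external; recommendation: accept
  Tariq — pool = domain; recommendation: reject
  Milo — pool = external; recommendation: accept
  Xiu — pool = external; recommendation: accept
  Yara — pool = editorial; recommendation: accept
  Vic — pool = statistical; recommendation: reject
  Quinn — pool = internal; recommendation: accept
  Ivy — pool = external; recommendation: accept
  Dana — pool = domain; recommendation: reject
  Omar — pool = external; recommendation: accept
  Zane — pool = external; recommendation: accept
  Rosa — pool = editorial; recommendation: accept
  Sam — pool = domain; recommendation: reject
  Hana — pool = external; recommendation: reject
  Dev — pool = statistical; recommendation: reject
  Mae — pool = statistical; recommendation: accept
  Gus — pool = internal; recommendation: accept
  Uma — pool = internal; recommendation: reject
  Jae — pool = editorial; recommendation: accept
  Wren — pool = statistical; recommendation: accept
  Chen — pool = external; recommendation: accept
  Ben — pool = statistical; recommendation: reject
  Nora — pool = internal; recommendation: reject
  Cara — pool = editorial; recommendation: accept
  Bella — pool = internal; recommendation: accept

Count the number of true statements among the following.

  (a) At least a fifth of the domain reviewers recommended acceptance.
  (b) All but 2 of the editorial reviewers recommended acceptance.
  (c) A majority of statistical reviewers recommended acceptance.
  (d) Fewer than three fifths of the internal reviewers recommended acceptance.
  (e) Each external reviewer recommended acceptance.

0

(a) domain: |A| = 5, |A ∩ B| = 0; needs |A ∩ B| / |A| ≥ 1/5 — false.
(b) editorial: |A| = 8, |A ∩ B| = 7; needs |A ∖ B| = 2 — false.
(c) statistical: |A| = 7, |A ∩ B| = 3; needs |A ∩ B| > |A ∖ B| — false.
(d) internal: |A| = 8, |A ∩ B| = 5; needs |A ∩ B| / |A| < 3/5 — false.
(e) external: |A| = 9, |A ∩ B| = 8; needs A ⊆ B, i.e. every element of A is in B (|A ∖ B| = 0) — false.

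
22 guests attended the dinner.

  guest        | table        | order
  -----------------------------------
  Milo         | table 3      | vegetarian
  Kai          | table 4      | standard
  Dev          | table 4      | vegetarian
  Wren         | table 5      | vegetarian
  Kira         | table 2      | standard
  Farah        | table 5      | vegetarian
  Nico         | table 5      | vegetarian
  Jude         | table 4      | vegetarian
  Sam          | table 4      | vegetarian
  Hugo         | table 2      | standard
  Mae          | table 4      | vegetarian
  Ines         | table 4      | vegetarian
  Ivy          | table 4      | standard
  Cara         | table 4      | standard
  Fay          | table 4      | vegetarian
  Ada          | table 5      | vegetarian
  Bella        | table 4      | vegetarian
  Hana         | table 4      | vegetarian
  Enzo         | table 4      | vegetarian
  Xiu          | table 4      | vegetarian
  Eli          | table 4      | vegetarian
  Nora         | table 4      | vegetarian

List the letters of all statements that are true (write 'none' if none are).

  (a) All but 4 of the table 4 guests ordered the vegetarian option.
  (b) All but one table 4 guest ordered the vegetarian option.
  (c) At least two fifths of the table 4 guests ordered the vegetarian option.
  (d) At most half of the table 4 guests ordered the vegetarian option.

|A| = 15, |A ∩ B| = 12, |A ∖ B| = 3.
(a) |A ∖ B| = 4: fails.
(b) |A ∖ B| = 1: fails.
(c) |A ∩ B| / |A| ≥ 2/5: holds.
(d) |A ∩ B| ≤ |A ∖ B|: fails.

(c)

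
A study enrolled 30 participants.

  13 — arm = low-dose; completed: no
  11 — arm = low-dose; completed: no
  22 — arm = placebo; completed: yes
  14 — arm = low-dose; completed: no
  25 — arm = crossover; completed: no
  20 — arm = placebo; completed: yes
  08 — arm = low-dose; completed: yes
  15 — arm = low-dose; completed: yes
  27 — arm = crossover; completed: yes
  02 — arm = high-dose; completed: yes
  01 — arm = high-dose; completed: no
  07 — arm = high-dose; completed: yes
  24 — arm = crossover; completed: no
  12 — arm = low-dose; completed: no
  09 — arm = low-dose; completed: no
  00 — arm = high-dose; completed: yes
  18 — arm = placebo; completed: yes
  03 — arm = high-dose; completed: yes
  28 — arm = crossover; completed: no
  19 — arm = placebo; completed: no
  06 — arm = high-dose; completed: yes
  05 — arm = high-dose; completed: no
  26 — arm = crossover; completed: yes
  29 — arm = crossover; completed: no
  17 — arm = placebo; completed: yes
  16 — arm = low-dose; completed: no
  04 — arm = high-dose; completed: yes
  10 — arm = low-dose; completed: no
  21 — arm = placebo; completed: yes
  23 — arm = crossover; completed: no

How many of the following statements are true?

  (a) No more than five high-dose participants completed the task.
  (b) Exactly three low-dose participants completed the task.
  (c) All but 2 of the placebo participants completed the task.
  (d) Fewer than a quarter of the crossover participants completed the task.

0

(a) high-dose: |A| = 8, |A ∩ B| = 6; needs |A ∩ B| ≤ 5 — false.
(b) low-dose: |A| = 9, |A ∩ B| = 2; needs |A ∩ B| = 3 — false.
(c) placebo: |A| = 6, |A ∩ B| = 5; needs |A ∖ B| = 2 — false.
(d) crossover: |A| = 7, |A ∩ B| = 2; needs |A ∩ B| / |A| < 1/4 — false.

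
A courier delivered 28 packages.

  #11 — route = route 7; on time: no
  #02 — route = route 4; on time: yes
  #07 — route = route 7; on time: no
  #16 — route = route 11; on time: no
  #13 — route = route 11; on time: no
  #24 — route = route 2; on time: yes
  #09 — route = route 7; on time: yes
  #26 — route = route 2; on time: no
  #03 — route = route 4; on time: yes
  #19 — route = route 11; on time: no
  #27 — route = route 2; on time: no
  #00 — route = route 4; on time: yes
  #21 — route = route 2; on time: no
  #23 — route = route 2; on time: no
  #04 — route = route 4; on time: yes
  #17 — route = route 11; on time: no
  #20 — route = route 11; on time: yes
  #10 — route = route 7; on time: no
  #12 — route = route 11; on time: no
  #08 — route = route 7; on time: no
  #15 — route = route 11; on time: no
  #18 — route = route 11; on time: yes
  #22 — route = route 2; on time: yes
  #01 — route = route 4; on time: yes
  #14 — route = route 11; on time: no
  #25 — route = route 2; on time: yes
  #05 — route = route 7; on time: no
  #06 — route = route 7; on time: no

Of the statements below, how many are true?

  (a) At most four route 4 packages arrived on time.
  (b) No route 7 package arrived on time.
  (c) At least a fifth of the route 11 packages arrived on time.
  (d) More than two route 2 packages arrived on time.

2

(a) route 4: |A| = 5, |A ∩ B| = 5; needs |A ∩ B| ≤ 4 — false.
(b) route 7: |A| = 7, |A ∩ B| = 1; needs A ∩ B = ∅ (|A ∩ B| = 0) — false.
(c) route 11: |A| = 9, |A ∩ B| = 2; needs |A ∩ B| / |A| ≥ 1/5 — true.
(d) route 2: |A| = 7, |A ∩ B| = 3; needs |A ∩ B| > 2 — true.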